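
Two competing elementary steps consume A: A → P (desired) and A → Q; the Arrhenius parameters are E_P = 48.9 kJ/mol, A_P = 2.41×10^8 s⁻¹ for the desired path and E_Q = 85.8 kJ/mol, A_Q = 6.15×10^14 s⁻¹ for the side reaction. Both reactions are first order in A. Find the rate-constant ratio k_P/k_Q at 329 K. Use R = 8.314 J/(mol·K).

0.283

k_P/k_Q = (A_P/A_Q)·exp[−(E_P−E_Q)/(RT)] = (A_P/A_Q)·exp[(E_Q−E_P)/(RT)].
(E_Q−E_P)/(RT) = (85.8−48.9)×10³/(8.314×329) = 36900/2735 = 13.49.
k_P/k_Q = (2.41×10^8/6.15×10^14)·exp(13.49) = 3.919×10^-7 × 7.223×10^5 = 0.283.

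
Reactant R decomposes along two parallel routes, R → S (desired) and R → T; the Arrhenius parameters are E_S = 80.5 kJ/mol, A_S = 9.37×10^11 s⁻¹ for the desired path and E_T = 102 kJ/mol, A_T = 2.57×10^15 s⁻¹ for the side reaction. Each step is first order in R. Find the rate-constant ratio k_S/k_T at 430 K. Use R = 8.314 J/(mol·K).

Since both paths have the same order in R, the concentration cancels and S_{S/T} = k_S/k_T = (A_S/A_T)·exp[(E_T−E_S)/(RT)].
(E_T−E_S)/(RT) = (102−80.5)×10³/(8.314×430) = 21500/3575 = 6.014.
k_S/k_T = (9.37×10^11/2.57×10^15)·exp(6.014) = 3.646×10^-4 × 409.1 = 0.149.
Since E_S < E_T, lowering the temperature improves selectivity toward S.

0.149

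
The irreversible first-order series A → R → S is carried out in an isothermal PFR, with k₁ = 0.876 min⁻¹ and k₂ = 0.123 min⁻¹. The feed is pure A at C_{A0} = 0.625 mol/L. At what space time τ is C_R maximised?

2.61 min

For first-order series the maximum of C_R occurs at τ_opt = ln(k₂/k₁)/(k₂−k₁).
= ln(0.123/0.876)/(0.123−0.876) = ln(0.1404)/-0.7530 = -1.963/-0.7530 = 2.61 min.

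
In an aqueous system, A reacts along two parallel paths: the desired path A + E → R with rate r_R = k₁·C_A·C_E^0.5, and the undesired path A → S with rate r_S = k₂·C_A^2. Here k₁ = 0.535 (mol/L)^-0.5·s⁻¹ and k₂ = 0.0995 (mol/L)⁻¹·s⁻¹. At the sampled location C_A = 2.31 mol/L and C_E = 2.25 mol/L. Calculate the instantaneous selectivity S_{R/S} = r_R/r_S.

S_{R/S} = r_R/r_S = (k₁·C_A·C_E^0.5)/(k₂·C_A^2) = (k₁/k₂)·C_A⁻¹·C_E^0.5.
= (0.535×2.310×2.250^0.5) / (0.0995×2.310^2) = 1.854/0.5309 = 3.49.

3.49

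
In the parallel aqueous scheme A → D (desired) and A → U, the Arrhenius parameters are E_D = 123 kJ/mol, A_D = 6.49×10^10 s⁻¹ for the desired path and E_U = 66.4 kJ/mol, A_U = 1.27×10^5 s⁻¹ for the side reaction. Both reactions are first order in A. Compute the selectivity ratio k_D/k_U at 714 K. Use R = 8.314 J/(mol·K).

36.9

k_D/k_U = (A_D/A_U)·exp[−(E_D−E_U)/(RT)] = (A_D/A_U)·exp[(E_U−E_D)/(RT)].
(E_U−E_D)/(RT) = (66.4−123)×10³/(8.314×714) = -56600/5936 = -9.535.
k_D/k_U = (6.49×10^10/1.27×10^5)·exp(-9.535) = 5.110×10^5 × 7.230×10^-5 = 36.9.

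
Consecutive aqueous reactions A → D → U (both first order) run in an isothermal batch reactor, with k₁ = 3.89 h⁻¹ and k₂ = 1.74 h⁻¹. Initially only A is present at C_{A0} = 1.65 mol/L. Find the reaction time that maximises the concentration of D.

Setting dC_D/dt = 0 gives t_opt = ln(k₂/k₁)/(k₂−k₁).
= ln(1.74/3.89)/(1.74−3.89) = ln(0.4473)/-2.150 = -0.8045/-2.150 = 0.374 h.

0.374 h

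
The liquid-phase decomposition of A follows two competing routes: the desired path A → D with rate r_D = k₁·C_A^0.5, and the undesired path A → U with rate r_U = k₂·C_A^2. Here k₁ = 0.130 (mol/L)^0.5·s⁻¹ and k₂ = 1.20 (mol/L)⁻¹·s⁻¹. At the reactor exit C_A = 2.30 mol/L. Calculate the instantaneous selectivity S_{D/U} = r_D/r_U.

0.0311

S_{D/U} = r_D/r_U = (k₁·C_A^0.5)/(k₂·C_A^2) = (k₁/k₂)·C_A^-1.5.
= (0.130×2.300^0.5) / (1.20×2.300^2) = 0.1972/6.348 = 0.0311.
The undesired path is higher order in A, so low C_A (CSTR or dilute feed) favours D.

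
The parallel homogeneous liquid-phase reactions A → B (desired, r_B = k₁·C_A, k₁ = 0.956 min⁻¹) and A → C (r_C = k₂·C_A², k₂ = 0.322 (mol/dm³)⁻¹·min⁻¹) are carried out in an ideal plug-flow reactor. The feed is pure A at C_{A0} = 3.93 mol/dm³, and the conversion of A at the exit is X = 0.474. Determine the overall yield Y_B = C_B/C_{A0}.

0.238

C_A = C_{A0}(1−X) = 2.067 mol/dm³.
Along a PFR/batch, dC_B/dC_A = −r_B/(r_B+r_C) = −k₁/(k₁+k₂·C_A).
Integrating from C_{A0} to C_A: C_B = (0.956/0.322)·ln[(0.956+0.322·3.93)/(0.956+0.322·2.07)] = 2.969·ln(2.221/1.622) = 0.9344 mol/dm³.
Y_B = C_B/C_{A0} = 0.9344/3.93 = 0.238.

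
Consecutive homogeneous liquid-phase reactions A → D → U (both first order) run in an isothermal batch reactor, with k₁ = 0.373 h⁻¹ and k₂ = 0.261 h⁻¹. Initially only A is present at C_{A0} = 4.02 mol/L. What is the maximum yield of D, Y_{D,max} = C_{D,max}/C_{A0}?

Evaluating C_D at t_opt = ln(k₂/k₁)/(k₂−k₁) gives C_{D,max}/C_{A0} = (k₁/k₂)^[k₂/(k₂−k₁)].
= (0.373/0.261)^(0.261/(0.261−0.373)) = (1.429)^(-2.330) = 0.4351.

0.435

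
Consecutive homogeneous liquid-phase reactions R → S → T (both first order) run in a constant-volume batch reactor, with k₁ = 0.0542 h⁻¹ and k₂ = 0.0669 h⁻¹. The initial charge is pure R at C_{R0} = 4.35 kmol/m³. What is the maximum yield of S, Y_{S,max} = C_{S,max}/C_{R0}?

Evaluating C_S at t_opt = ln(k₂/k₁)/(k₂−k₁) gives C_{S,max}/C_{R0} = (k₁/k₂)^[k₂/(k₂−k₁)].
= (0.0542/0.0669)^(0.0669/(0.0669−0.0542)) = (0.8102)^(5.268) = 0.3299.

0.330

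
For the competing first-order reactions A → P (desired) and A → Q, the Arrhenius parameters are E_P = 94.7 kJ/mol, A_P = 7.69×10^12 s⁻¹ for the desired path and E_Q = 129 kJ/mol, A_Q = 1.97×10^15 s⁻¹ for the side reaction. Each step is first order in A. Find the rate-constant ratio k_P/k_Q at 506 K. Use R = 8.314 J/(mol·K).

Since both paths have the same order in A, the concentration cancels and S_{P/Q} = k_P/k_Q = (A_P/A_Q)·exp[(E_Q−E_P)/(RT)].
(E_Q−E_P)/(RT) = (129−94.7)×10³/(8.314×506) = 34300/4207 = 8.153.
k_P/k_Q = (7.69×10^12/1.97×10^15)·exp(8.153) = 0.003904 × 3475 = 13.6.

13.6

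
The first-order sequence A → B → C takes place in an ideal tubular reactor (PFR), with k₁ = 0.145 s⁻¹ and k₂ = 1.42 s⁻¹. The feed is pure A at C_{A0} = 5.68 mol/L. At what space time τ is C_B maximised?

1.79 s

The intermediate peaks when r₁ = r₂, i.e. k₁e^(−k₁τ) = k₂e^(−k₂τ), giving τ_opt = ln(k₂/k₁)/(k₂−k₁).
= ln(1.42/0.145)/(1.42−0.145) = ln(9.793)/1.275 = 2.282/1.275 = 1.79 s.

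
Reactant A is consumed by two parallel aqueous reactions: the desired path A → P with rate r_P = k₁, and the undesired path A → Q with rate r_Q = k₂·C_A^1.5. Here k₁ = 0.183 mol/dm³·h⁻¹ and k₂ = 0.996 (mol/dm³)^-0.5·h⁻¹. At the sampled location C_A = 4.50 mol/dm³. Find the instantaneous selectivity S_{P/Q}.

S_{P/Q} = r_P/r_Q = (k₁)/(k₂·C_A^1.5) = (k₁/k₂)·C_A^-1.5.
= (0.183) / (0.996×4.500^1.5) = 0.1830/9.508 = 0.0192.

0.0192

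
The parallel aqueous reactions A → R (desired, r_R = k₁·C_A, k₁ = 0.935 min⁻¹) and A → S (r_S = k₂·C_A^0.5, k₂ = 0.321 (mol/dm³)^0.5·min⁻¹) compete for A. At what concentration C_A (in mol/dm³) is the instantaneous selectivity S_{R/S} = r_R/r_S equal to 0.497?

0.0291 mol/dm³

S_{R/S} = (k₁/k₂)·C_A^0.5 ⇒ C_A = (S·k₂/k₁)^(2).
= (0.497×0.321/0.935)^(2) = (0.1706)^(2) = 0.0291 mol/dm³.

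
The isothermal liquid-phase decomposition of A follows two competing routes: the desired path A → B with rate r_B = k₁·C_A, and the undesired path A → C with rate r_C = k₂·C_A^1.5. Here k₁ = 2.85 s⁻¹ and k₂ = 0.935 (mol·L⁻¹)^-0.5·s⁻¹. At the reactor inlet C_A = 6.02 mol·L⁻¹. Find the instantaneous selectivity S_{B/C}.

S_{B/C} = r_B/r_C = (k₁·C_A)/(k₂·C_A^1.5) = (k₁/k₂)·C_A^-0.5.
= (2.85×6.020) / (0.935×6.020^1.5) = 17.16/13.81 = 1.24.
The undesired path is higher order in A, so low C_A (CSTR or dilute feed) favours B.

1.24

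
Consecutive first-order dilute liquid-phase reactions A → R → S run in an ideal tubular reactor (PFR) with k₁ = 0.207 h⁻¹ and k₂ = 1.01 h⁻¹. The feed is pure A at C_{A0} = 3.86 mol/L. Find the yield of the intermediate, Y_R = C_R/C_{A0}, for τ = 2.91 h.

Solving the coupled first-order balances gives C_R(τ) = [k₁/(k₂−k₁)]·C_{A0}·(e^(−k₁τ) − e^(−k₂τ)).
e^(−k₁τ) = e^(−0.207×2.91) = e^(−0.6024) = 0.5475; e^(−k₂τ) = e^(−2.939) = 0.05291.
C_R = 0.207×3.86/(1.01−0.207) × (0.5475−0.05291) = 0.9950×0.4946 = 0.4921 mol/L.
Y_R = C_R/C_{A0} = 0.4921/3.86 = 0.127.

0.127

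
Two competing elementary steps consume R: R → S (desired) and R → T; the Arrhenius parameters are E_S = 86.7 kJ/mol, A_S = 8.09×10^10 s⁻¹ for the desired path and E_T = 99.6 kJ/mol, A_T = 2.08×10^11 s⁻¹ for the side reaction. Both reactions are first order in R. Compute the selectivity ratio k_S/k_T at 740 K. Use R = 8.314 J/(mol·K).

Since both paths have the same order in R, the concentration cancels and S_{S/T} = k_S/k_T = (A_S/A_T)·exp[(E_T−E_S)/(RT)].
(E_T−E_S)/(RT) = (99.6−86.7)×10³/(8.314×740) = 12900/6152 = 2.097.
k_S/k_T = (8.09×10^10/2.08×10^11)·exp(2.097) = 0.3889 × 8.140 = 3.17.

3.17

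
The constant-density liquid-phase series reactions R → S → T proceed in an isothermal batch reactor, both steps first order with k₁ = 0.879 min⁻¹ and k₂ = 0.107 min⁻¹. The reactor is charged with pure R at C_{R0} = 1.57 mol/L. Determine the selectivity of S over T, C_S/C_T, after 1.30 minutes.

Solving the coupled first-order balances gives C_S(t) = [k₁/(k₂−k₁)]·C_{R0}·(e^(−k₁t) − e^(−k₂t)).
e^(−k₁t) = e^(−0.879×1.30) = e^(−1.143) = 0.3190; e^(−k₂t) = e^(−0.1391) = 0.8701.
C_S = 0.879×1.57/(0.107−0.879) × (0.3190−0.8701) = (-1.788)×(-0.5512) = 0.9853 mol/L.
C_R = C_{R0}e^(−k₁t) = 0.5008 mol/L, so C_T = C_{R0}−C_R−C_S = 0.08394 mol/L; C_S/C_T = 11.7.

11.7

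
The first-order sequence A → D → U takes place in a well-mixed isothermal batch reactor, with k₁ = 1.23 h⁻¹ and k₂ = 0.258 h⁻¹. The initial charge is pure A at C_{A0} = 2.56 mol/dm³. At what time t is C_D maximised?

For first-order series the maximum of C_D occurs at t_opt = ln(k₂/k₁)/(k₂−k₁).
= ln(0.258/1.23)/(0.258−1.23) = ln(0.2098)/-0.9720 = -1.562/-0.9720 = 1.61 h.

1.61 h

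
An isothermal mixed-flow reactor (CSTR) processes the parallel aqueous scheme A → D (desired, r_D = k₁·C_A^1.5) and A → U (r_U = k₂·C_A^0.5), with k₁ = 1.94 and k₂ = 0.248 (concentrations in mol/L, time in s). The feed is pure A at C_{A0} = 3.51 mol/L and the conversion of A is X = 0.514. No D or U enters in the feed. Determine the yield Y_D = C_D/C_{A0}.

0.478

Exit C_A = C_{A0}(1−X) = 3.51×0.486 = 1.706 mol/L.
In a CSTR the entire volume is at exit conditions, so r_D = 1.94×1.706^1.5 = 4.322 and r_U = 0.248×1.706^0.5 = 0.3239.
Fraction of consumed A going to D: r_D/(r_D+r_U) = 0.9303.
C_D = 0.9303·C_{A0}·X = 0.9303×3.51×0.514 = 1.68 mol/L; Y_D = C_D/C_{A0} = 0.478.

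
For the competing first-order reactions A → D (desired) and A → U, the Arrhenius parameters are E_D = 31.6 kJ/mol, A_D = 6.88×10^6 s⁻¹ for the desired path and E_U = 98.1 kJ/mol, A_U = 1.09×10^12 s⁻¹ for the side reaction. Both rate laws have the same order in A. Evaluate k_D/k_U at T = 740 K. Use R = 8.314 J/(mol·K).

Since both paths have the same order in A, the concentration cancels and S_{D/U} = k_D/k_U = (A_D/A_U)·exp[(E_U−E_D)/(RT)].
(E_U−E_D)/(RT) = (98.1−31.6)×10³/(8.314×740) = 66500/6152 = 10.81.
k_D/k_U = (6.88×10^6/1.09×10^12)·exp(10.81) = 6.312×10^-6 × 49457 = 0.312.

0.312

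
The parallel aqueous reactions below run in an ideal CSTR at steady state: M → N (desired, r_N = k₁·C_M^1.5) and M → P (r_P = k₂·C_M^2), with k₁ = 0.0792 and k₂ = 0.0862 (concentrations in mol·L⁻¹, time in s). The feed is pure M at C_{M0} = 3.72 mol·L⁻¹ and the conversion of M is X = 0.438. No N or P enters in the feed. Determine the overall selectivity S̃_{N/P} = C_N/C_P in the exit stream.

Exit C_M = C_{M0}(1−X) = 3.72×0.562 = 2.091 mol·L⁻¹.
A CSTR operates uniformly at the exit composition, giving r_N = 0.2394 and r_P = 0.3768 (each k·C_M^n at C_M = 2.091).
Overall selectivity = C_N/C_P = r_Nτ/(r_Pτ) = r_N/r_P = 0.635.

0.635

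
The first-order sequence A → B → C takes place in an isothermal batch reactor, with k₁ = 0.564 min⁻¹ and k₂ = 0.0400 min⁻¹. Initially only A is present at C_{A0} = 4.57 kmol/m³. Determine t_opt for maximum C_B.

5.05 min

Setting dC_B/dt = 0 gives t_opt = ln(k₂/k₁)/(k₂−k₁).
= ln(0.0400/0.564)/(0.0400−0.564) = ln(0.07092)/-0.5240 = -2.646/-0.5240 = 5.05 min.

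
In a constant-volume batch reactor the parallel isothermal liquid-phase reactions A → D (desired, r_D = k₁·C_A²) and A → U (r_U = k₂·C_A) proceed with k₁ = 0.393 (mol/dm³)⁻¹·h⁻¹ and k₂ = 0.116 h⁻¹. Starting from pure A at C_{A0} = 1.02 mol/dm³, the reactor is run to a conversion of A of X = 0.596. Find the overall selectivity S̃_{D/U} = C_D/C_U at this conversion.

C_A = C_{A0}(1−X) = 0.4121 mol/dm³.
Along a PFR/batch, dC_U/dC_A = −r_U/(r_D+r_U) = −k₂/(k₂+k₁·C_A).
Integrating from C_{A0} to C_A: C_U = (0.116/0.393)·ln[(0.116+0.393·1.02)/(0.116+0.393·0.412)] = 0.2952·ln(0.5169/0.2779) = 0.1831 mol/dm³.
Then C_D = (C_{A0}−C_A) − C_U = 0.6079 − 0.1831 = 0.4248 mol/dm³.
S̃_{D/U} = C_D/C_U = 0.4248/0.1831 = 2.32.

2.32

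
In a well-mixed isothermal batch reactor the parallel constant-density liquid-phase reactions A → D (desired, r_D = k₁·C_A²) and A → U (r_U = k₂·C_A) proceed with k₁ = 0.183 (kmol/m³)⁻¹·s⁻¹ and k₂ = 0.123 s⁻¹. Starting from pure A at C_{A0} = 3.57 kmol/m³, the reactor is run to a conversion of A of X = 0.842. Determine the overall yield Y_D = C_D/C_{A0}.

0.610

C_A = C_{A0}(1−X) = 0.5641 kmol/m³.
Along a PFR/batch, dC_U/dC_A = −r_U/(r_D+r_U) = −k₂/(k₂+k₁·C_A).
Integrating from C_{A0} to C_A: C_U = (0.123/0.183)·ln[(0.123+0.183·3.57)/(0.123+0.183·0.564)] = 0.6721·ln(0.7763/0.2262) = 0.8288 kmol/m³.
Then C_D = (C_{A0}−C_A) − C_U = 3.006 − 0.8288 = 2.177 kmol/m³.
Y_D = C_D/C_{A0} = 2.177/3.57 = 0.610.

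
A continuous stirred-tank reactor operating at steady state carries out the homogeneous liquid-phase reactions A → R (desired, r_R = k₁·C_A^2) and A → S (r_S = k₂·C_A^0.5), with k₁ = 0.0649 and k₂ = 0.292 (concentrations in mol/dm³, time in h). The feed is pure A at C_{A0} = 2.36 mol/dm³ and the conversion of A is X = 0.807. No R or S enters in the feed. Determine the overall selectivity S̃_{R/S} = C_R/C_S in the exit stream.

Exit C_A = C_{A0}(1−X) = 2.36×0.193 = 0.4555 mol/dm³.
Rates in a CSTR are evaluated at the outlet concentration: r_R = 0.0649×0.4555^2 = 0.01346, r_S = 0.292×0.4555^0.5 = 0.1971.
Overall selectivity = C_R/C_S = r_Rτ/(r_Sτ) = r_R/r_S = 0.0683.

0.0683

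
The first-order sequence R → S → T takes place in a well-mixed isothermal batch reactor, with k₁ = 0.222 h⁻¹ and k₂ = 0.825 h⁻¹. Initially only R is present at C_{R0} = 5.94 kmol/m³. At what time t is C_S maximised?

For first-order series the maximum of C_S occurs at t_opt = ln(k₂/k₁)/(k₂−k₁).
= ln(0.825/0.222)/(0.825−0.222) = ln(3.716)/0.6030 = 1.313/0.6030 = 2.18 h.

2.18 h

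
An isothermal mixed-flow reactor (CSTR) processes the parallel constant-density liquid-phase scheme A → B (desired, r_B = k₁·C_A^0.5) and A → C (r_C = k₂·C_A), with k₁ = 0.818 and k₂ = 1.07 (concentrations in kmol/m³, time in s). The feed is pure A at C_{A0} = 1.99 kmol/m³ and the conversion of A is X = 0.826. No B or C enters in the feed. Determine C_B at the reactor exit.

Exit C_A = C_{A0}(1−X) = 1.99×0.174 = 0.3463 kmol/m³.
In a CSTR the entire volume is at exit conditions, so r_B = 0.818×0.3463^0.5 = 0.4813 and r_C = 1.07×0.3463 = 0.3705.
Fraction of consumed A going to B: r_B/(r_B+r_C) = 0.5651.
C_B = 0.5651·C_{A0}·X = 0.5651×1.99×0.826 = 0.929 kmol/m³.

0.929 kmol/m³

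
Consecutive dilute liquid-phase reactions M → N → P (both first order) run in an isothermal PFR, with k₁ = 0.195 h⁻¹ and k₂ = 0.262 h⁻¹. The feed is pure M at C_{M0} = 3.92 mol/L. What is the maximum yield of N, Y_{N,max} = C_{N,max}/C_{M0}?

0.315

Evaluating C_N at τ_opt = ln(k₂/k₁)/(k₂−k₁) gives C_{N,max}/C_{M0} = (k₁/k₂)^[k₂/(k₂−k₁)].
= (0.195/0.262)^(0.262/(0.262−0.195)) = (0.7443)^(3.910) = 0.3151.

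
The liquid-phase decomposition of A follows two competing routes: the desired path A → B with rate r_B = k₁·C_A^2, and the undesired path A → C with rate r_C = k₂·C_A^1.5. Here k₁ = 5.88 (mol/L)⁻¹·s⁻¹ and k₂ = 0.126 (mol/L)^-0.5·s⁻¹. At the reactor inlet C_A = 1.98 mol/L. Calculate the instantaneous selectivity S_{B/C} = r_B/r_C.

S_{B/C} = r_B/r_C = (k₁·C_A^2)/(k₂·C_A^1.5) = (k₁/k₂)·C_A^0.5.
= (5.88×1.980^2) / (0.126×1.980^1.5) = 23.05/0.3510 = 65.7.
Since the desired path is higher order in A, keeping C_A high (PFR or concentrated feed) favours B.

65.7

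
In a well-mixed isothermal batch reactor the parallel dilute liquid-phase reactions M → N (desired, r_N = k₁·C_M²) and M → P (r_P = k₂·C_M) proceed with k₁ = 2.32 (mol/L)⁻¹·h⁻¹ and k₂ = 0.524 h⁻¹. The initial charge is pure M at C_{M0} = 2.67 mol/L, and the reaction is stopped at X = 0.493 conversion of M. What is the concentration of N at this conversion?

1.18 mol/L

C_M = C_{M0}(1−X) = 1.354 mol/L.
Along a PFR/batch, dC_P/dC_M = −r_P/(r_N+r_P) = −k₂/(k₂+k₁·C_M).
Integrating from C_{M0} to C_M: C_P = (0.524/2.32)·ln[(0.524+2.32·2.67)/(0.524+2.32·1.35)] = 0.2259·ln(6.718/3.665) = 0.1369 mol/L.
Then C_N = (C_{M0}−C_M) − C_P = 1.316 − 0.1369 = 1.179 mol/L.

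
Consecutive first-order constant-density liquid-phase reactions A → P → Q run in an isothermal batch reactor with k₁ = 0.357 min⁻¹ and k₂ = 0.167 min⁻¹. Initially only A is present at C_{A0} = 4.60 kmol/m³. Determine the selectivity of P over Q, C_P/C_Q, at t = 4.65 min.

1.67

For first-order series with pure A initially, C_P(t) = k₁C_{A0}/(k₂−k₁)·(e^(−k₁t) − e^(−k₂t)).
e^(−k₁t) = e^(−0.357×4.65) = e^(−1.660) = 0.1901; e^(−k₂t) = e^(−0.7766) = 0.4600.
C_P = 0.357×4.60/(0.167−0.357) × (0.1901−0.4600) = (-8.643)×(-0.2699) = 2.332 kmol/m³.
C_A = C_{A0}e^(−k₁t) = 0.8746 kmol/m³, so C_Q = C_{A0}−C_A−C_P = 1.393 kmol/m³; C_P/C_Q = 1.67.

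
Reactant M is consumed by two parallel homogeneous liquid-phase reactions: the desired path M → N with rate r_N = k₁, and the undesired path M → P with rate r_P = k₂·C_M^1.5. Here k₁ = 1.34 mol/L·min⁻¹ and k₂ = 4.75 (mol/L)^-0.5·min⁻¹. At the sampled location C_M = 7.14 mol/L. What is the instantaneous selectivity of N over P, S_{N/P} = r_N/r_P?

0.0148

S_{N/P} = r_N/r_P = (k₁)/(k₂·C_M^1.5) = (k₁/k₂)·C_M^-1.5.
= (1.34) / (4.75×7.140^1.5) = 1.340/90.62 = 0.0148.
The undesired path is higher order in M, so low C_M (CSTR or dilute feed) favours N.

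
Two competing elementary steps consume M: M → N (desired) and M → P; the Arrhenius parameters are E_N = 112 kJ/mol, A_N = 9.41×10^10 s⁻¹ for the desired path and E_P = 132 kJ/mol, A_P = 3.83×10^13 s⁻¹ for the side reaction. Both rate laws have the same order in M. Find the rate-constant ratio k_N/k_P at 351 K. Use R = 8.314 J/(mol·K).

2.33

With equal orders, S_{N/P} = k_N/k_P = (A_N/A_P)·exp[(E_P−E_N)/(RT)].
(E_P−E_N)/(RT) = (132−112)×10³/(8.314×351) = 20000/2918 = 6.854.
k_N/k_P = (9.41×10^10/3.83×10^13)·exp(6.854) = 0.002457 × 947.2 = 2.33.
Since E_N < E_P, lowering the temperature improves selectivity toward N.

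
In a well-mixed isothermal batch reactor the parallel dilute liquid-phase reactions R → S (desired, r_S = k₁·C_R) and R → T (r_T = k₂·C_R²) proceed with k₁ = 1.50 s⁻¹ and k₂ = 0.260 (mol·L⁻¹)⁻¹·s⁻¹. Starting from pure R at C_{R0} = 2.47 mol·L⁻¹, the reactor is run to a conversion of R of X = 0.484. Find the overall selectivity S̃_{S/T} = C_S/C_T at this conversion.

C_R = C_{R0}(1−X) = 1.275 mol·L⁻¹.
Along a PFR/batch, dC_S/dC_R = −r_S/(r_S+r_T) = −k₁/(k₁+k₂·C_R).
Integrating from C_{R0} to C_R: C_S = (1.50/0.260)·ln[(1.50+0.260·2.47)/(1.50+0.260·1.27)] = 5.769·ln(2.142/1.831) = 0.9044 mol·L⁻¹.
C_T = (C_{R0}−C_R)−C_S = 0.2911 mol·L⁻¹; S̃_{S/T} = 0.9044/0.2911 = 3.11.

3.11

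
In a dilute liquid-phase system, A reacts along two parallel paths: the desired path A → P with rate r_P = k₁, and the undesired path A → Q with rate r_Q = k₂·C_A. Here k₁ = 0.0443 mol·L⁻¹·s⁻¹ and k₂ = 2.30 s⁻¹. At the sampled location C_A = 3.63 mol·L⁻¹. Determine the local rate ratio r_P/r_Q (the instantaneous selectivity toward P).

0.00531

S_{P/Q} = r_P/r_Q = (k₁)/(k₂·C_A) = (k₁/k₂)·C_A⁻¹.
= (0.0443) / (2.30×3.630) = 0.04430/8.349 = 0.00531.
The undesired path is higher order in A, so low C_A (CSTR or dilute feed) favours P.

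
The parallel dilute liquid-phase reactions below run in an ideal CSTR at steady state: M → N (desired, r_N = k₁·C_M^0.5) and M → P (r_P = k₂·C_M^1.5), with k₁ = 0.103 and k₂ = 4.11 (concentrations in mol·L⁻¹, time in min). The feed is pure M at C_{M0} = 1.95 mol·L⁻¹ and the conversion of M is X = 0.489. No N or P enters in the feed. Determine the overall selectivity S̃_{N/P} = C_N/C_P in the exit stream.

Exit C_M = C_{M0}(1−X) = 1.95×0.511 = 0.9964 mol·L⁻¹.
In a CSTR the entire volume is at exit conditions, so r_N = 0.103×0.9964^0.5 = 0.1028 and r_P = 4.11×0.9964^1.5 = 4.088.
Overall selectivity = C_N/C_P = r_Nτ/(r_Pτ) = r_N/r_P = 0.0252.

0.0252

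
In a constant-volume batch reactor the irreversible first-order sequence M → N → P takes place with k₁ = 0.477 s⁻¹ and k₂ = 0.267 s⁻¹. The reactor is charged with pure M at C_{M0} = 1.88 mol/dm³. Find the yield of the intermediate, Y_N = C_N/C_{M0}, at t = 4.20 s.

0.434

The intermediate concentration in a first-order A→B→C sequence is C_N = k₁C_{M0}(e^(−k₁t) − e^(−k₂t))/(k₂−k₁).
e^(−k₁t) = e^(−0.477×4.20) = e^(−2.003) = 0.1349; e^(−k₂t) = e^(−1.121) = 0.3258.
C_N = 0.477×1.88/(0.267−0.477) × (0.1349−0.3258) = (-4.270)×(-0.1909) = 0.8154 mol/dm³.
Y_N = C_N/C_{M0} = 0.8154/1.88 = 0.434.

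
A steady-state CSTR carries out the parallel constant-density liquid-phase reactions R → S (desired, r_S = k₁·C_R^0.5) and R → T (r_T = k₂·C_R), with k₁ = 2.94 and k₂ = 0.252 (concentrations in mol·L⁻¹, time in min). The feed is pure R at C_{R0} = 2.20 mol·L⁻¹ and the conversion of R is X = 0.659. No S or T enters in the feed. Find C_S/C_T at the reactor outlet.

Exit C_R = C_{R0}(1−X) = 2.20×0.341 = 0.7502 mol·L⁻¹.
A CSTR operates uniformly at the exit composition, giving r_S = 2.546 and r_T = 0.1891 (each k·C_R^n at C_R = 0.7502).
Overall selectivity = C_S/C_T = r_Sτ/(r_Tτ) = r_S/r_T = 13.5.

13.5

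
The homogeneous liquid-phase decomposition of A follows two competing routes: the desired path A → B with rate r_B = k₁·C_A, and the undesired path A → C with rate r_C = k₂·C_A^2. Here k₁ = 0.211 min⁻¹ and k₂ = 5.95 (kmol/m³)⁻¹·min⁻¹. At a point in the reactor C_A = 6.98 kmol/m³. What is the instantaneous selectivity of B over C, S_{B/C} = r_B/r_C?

S_{B/C} = r_B/r_C = (k₁·C_A)/(k₂·C_A^2) = (k₁/k₂)·C_A⁻¹.
= (0.211×6.980) / (5.95×6.980^2) = 1.473/289.9 = 0.00508.

0.00508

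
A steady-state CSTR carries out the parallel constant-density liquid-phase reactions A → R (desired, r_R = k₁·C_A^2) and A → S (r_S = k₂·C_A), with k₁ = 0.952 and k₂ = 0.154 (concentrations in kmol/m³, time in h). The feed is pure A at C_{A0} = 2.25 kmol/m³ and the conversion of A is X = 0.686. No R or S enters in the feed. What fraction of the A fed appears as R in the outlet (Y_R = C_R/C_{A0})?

0.558

Exit C_A = C_{A0}(1−X) = 2.25×0.314 = 0.7065 kmol/m³.
In a CSTR the entire volume is at exit conditions, so r_R = 0.952×0.7065^2 = 0.4752 and r_S = 0.154×0.7065 = 0.1088.
Fraction of consumed A going to R: r_R/(r_R+r_S) = 0.8137.
C_R = 0.8137·C_{A0}·X = 0.8137×2.25×0.686 = 1.26 kmol/m³; Y_R = C_R/C_{A0} = 0.558.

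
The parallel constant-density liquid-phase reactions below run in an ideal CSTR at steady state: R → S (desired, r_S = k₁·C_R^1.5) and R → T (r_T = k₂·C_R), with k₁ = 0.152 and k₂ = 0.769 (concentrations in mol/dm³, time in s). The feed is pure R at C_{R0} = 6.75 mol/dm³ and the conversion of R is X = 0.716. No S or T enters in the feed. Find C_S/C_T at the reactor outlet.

0.274

Exit C_R = C_{R0}(1−X) = 6.75×0.284 = 1.917 mol/dm³.
A CSTR operates uniformly at the exit composition, giving r_S = 0.4034 and r_T = 1.474 (each k·C_R^n at C_R = 1.917).
Overall selectivity = C_S/C_T = r_Sτ/(r_Tτ) = r_S/r_T = 0.274.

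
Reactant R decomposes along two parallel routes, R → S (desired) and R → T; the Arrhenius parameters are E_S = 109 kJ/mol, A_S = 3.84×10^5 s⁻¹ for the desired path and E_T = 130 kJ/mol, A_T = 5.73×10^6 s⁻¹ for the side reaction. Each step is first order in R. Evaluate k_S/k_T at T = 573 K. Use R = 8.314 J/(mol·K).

5.50

Since both paths have the same order in R, the concentration cancels and S_{S/T} = k_S/k_T = (A_S/A_T)·exp[(E_T−E_S)/(RT)].
(E_T−E_S)/(RT) = (130−109)×10³/(8.314×573) = 21000/4764 = 4.408.
k_S/k_T = (3.84×10^5/5.73×10^6)·exp(4.408) = 0.06702 × 82.12 = 5.50.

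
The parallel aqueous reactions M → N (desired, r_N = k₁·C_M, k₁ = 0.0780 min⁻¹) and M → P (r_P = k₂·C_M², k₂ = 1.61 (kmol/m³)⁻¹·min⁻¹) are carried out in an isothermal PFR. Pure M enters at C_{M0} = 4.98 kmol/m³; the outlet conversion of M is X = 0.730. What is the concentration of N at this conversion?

C_M = C_{M0}(1−X) = 1.345 kmol/m³.
Along a PFR/batch, dC_N/dC_M = −r_N/(r_N+r_P) = −k₁/(k₁+k₂·C_M).
Integrating from C_{M0} to C_M: C_N = (0.0780/1.61)·ln[(0.0780+1.61·4.98)/(0.0780+1.61·1.34)] = 0.04845·ln(8.096/2.243) = 0.06219 kmol/m³.

0.0622 kmol/m³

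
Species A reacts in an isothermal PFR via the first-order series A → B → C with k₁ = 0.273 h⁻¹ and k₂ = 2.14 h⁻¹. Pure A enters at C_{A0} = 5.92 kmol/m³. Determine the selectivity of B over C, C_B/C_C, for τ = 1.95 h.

For first-order series with pure A initially, C_B(τ) = k₁C_{A0}/(k₂−k₁)·(e^(−k₁τ) − e^(−k₂τ)).
e^(−k₁τ) = e^(−0.273×1.95) = e^(−0.5323) = 0.5872; e^(−k₂τ) = e^(−4.173) = 0.01541.
C_B = 0.273×5.92/(2.14−0.273) × (0.5872−0.01541) = 0.8656×0.5718 = 0.4950 kmol/m³.
C_A = C_{A0}e^(−k₁τ) = 3.476 kmol/m³, so C_C = C_{A0}−C_A−C_B = 1.949 kmol/m³; C_B/C_C = 0.254.

0.254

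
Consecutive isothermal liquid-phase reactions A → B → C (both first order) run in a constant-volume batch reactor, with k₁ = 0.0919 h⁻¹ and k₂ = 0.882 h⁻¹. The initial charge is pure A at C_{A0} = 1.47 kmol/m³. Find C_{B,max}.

0.118 kmol/m³

At the optimum, C_{B,max}/C_{A0} = (k₁/k₂)^[k₂/(k₂−k₁)].
= (0.0919/0.882)^(0.882/(0.882−0.0919)) = (0.1042)^(1.116) = 0.08010.
C_{B,max} = 0.08010×1.47 = 0.118 kmol/m³.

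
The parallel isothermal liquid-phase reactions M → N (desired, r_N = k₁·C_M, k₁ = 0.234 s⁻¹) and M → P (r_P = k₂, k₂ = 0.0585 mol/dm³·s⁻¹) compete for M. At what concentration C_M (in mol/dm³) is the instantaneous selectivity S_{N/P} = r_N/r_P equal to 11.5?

2.88 mol/dm³

S_{N/P} = (k₁/k₂)·C_M ⇒ C_M = S·k₂/k₁.
= 11.5×0.0585/0.234 = 2.88 mol/dm³.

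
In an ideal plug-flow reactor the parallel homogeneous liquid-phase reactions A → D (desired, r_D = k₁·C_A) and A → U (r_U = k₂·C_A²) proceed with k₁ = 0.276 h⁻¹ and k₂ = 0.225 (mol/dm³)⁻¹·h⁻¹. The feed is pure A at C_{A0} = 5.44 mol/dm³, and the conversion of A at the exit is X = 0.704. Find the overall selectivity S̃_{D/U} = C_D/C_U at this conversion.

C_A = C_{A0}(1−X) = 1.610 mol/dm³.
Along a PFR/batch, dC_D/dC_A = −r_D/(r_D+r_U) = −k₁/(k₁+k₂·C_A).
Integrating from C_{A0} to C_A: C_D = (0.276/0.225)·ln[(0.276+0.225·5.44)/(0.276+0.225·1.61)] = 1.227·ln(1.500/0.6383) = 1.048 mol/dm³.
C_U = (C_{A0}−C_A)−C_D = 2.782 mol/dm³; S̃_{D/U} = 1.048/2.782 = 0.377.

0.377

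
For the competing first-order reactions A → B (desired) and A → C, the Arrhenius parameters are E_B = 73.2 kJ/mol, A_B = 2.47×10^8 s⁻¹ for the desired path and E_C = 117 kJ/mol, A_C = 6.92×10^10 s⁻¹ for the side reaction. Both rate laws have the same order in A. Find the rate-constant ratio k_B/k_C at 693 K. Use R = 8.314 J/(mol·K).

7.15

With equal orders, S_{B/C} = k_B/k_C = (A_B/A_C)·exp[(E_C−E_B)/(RT)].
(E_C−E_B)/(RT) = (117−73.2)×10³/(8.314×693) = 43800/5762 = 7.602.
k_B/k_C = (2.47×10^8/6.92×10^10)·exp(7.602) = 0.003569 × 2002 = 7.15.
Since E_B < E_C, lowering the temperature improves selectivity toward B.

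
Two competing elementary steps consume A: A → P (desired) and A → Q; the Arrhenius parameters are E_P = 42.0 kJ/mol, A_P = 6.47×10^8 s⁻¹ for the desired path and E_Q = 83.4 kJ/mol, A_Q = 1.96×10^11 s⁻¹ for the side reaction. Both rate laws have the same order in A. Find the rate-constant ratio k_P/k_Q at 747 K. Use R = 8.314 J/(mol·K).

Since both paths have the same order in A, the concentration cancels and S_{P/Q} = k_P/k_Q = (A_P/A_Q)·exp[(E_Q−E_P)/(RT)].
(E_Q−E_P)/(RT) = (83.4−42.0)×10³/(8.314×747) = 41400/6211 = 6.666.
k_P/k_Q = (6.47×10^8/1.96×10^11)·exp(6.666) = 0.003301 × 785.3 = 2.59.

2.59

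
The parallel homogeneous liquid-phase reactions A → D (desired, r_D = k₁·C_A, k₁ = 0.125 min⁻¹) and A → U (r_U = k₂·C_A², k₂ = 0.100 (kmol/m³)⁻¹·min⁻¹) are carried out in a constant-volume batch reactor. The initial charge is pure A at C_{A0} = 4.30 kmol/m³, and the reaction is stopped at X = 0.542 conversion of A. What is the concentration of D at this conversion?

0.681 kmol/m³

C_A = C_{A0}(1−X) = 1.969 kmol/m³.
Along a PFR/batch, dC_D/dC_A = −r_D/(r_D+r_U) = −k₁/(k₁+k₂·C_A).
Integrating from C_{A0} to C_A: C_D = (0.125/0.100)·ln[(0.125+0.100·4.30)/(0.125+0.100·1.97)] = 1.250·ln(0.5550/0.3219) = 0.6808 kmol/m³.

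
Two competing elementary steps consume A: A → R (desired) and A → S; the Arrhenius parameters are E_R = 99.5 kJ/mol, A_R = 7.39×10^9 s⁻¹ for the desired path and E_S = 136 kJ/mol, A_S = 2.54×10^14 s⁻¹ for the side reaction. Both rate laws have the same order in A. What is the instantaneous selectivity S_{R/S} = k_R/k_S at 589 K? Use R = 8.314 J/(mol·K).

0.0502

Since both paths have the same order in A, the concentration cancels and S_{R/S} = k_R/k_S = (A_R/A_S)·exp[(E_S−E_R)/(RT)].
(E_S−E_R)/(RT) = (136−99.5)×10³/(8.314×589) = 36500/4897 = 7.454.
k_R/k_S = (7.39×10^9/2.54×10^14)·exp(7.454) = 2.909×10^-5 × 1726 = 0.0502.
Since E_R < E_S, lowering the temperature improves selectivity toward R.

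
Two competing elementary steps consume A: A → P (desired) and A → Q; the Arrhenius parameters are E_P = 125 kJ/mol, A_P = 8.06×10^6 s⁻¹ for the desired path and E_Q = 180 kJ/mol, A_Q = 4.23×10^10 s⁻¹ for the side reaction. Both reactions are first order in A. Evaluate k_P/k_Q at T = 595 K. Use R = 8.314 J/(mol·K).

12.8

Since both paths have the same order in A, the concentration cancels and S_{P/Q} = k_P/k_Q = (A_P/A_Q)·exp[(E_Q−E_P)/(RT)].
(E_Q−E_P)/(RT) = (180−125)×10³/(8.314×595) = 55000/4947 = 11.12.
k_P/k_Q = (8.06×10^6/4.23×10^10)·exp(11.12) = 1.905×10^-4 × 67389 = 12.8.
Since E_P < E_Q, lowering the temperature improves selectivity toward P.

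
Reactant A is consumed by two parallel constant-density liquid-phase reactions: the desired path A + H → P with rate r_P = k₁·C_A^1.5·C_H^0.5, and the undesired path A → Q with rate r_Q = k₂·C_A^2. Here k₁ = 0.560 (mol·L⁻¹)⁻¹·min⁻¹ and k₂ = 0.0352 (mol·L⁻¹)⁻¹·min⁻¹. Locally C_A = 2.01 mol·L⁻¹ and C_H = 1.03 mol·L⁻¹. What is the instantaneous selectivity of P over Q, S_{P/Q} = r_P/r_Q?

11.4

S_{P/Q} = r_P/r_Q = (k₁·C_A^1.5·C_H^0.5)/(k₂·C_A^2) = (k₁/k₂)·C_A^-0.5·C_H^0.5.
= (0.560×2.010^1.5×1.030^0.5) / (0.0352×2.010^2) = 1.620/0.1422 = 11.4.
The undesired path is higher order in A, so low C_A (CSTR or dilute feed) favours P.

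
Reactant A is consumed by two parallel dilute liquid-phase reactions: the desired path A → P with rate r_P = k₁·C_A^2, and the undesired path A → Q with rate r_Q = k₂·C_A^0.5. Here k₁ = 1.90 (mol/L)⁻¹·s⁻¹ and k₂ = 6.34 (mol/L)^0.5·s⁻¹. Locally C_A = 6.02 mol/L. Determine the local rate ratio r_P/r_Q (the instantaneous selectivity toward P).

S_{P/Q} = r_P/r_Q = (k₁·C_A^2)/(k₂·C_A^0.5) = (k₁/k₂)·C_A^1.5.
= (1.90×6.020^2) / (6.34×6.020^0.5) = 68.86/15.56 = 4.43.

4.43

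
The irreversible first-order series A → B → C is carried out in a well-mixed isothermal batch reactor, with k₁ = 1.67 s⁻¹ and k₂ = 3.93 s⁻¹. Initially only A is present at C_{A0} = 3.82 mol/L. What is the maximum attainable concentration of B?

At the optimum, C_{B,max}/C_{A0} = (k₁/k₂)^[k₂/(k₂−k₁)].
= (1.67/3.93)^(3.93/(3.93−1.67)) = (0.4249)^(1.739) = 0.2258.
C_{B,max} = 0.2258×3.82 = 0.862 mol/L.

0.862 mol/L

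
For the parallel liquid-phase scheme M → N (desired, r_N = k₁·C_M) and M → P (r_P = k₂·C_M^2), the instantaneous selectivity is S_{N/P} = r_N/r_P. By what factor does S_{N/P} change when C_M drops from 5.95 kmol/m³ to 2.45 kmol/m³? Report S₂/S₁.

S_{N/P} = (k₁/k₂)·C_M⁻¹, so S₂/S₁ = (C_{M,2}/C_{M,1})⁻¹.
= 5.95/2.45 = 2.43.
Selectivity toward N rises as C_M falls — low-concentration operation is favoured.

2.43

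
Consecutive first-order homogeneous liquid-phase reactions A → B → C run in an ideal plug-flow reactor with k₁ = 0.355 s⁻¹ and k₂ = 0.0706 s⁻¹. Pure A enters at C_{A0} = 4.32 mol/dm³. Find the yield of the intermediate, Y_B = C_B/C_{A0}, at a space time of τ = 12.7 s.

The intermediate concentration in a first-order A→B→C sequence is C_B = k₁C_{A0}(e^(−k₁τ) − e^(−k₂τ))/(k₂−k₁).
e^(−k₁τ) = e^(−0.355×12.7) = e^(−4.508) = 0.01101; e^(−k₂τ) = e^(−0.8966) = 0.4079.
C_B = 0.355×4.32/(0.0706−0.355) × (0.01101−0.4079) = (-5.392)×(-0.3969) = 2.140 mol/dm³.
Y_B = C_B/C_{A0} = 2.140/4.32 = 0.495.

0.495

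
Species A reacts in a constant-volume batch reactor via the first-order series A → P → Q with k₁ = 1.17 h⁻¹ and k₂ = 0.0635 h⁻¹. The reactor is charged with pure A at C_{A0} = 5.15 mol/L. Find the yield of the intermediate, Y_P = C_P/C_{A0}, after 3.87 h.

0.816

The intermediate concentration in a first-order A→B→C sequence is C_P = k₁C_{A0}(e^(−k₁t) − e^(−k₂t))/(k₂−k₁).
e^(−k₁t) = e^(−1.17×3.87) = e^(−4.528) = 0.01080; e^(−k₂t) = e^(−0.2457) = 0.7821.
C_P = 1.17×5.15/(0.0635−1.17) × (0.01080−0.7821) = (-5.446)×(-0.7713) = 4.200 mol/L.
Y_P = C_P/C_{A0} = 4.200/5.15 = 0.816.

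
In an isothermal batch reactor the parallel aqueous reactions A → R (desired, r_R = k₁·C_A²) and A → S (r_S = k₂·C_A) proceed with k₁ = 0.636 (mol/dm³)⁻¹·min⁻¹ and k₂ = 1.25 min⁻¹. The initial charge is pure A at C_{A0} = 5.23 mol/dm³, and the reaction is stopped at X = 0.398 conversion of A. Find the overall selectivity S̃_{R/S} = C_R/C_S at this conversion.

C_A = C_{A0}(1−X) = 3.148 mol/dm³.
Along a PFR/batch, dC_S/dC_A = −r_S/(r_R+r_S) = −k₂/(k₂+k₁·C_A).
Integrating from C_{A0} to C_A: C_S = (1.25/0.636)·ln[(1.25+0.636·5.23)/(1.25+0.636·3.15)] = 1.965·ln(4.576/3.252) = 0.6712 mol/dm³.
Then C_R = (C_{A0}−C_A) − C_S = 2.082 − 0.6712 = 1.410 mol/dm³.
S̃_{R/S} = C_R/C_S = 1.410/0.6712 = 2.10.

2.10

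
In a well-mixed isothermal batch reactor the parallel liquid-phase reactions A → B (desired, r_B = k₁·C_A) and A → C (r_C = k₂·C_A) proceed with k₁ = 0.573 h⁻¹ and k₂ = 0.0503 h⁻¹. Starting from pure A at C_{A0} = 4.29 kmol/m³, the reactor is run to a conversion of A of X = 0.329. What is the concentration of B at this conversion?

1.30 kmol/m³

C_A = C_{A0}(1−X) = 2.879 kmol/m³.
Both paths are first order in A, so the instantaneous fraction to B is constant: dC_B/d(−C_A) = k₁/(k₁+k₂) = 0.9193.
C_B = 0.9193·(C_{A0}−C_A) = 0.9193×1.411 = 1.30 kmol/m³.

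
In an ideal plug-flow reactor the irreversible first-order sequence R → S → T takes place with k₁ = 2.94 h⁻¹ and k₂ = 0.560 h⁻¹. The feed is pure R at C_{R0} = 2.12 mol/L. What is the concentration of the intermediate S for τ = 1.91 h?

Solving the coupled first-order balances gives C_S(τ) = [k₁/(k₂−k₁)]·C_{R0}·(e^(−k₁τ) − e^(−k₂τ)).
e^(−k₁τ) = e^(−2.94×1.91) = e^(−5.615) = 0.003641; e^(−k₂τ) = e^(−1.070) = 0.3431.
C_S = 2.94×2.12/(0.560−2.94) × (0.003641−0.3431) = (-2.619)×(-0.3395) = 0.8891 mol/L.

0.889 mol/L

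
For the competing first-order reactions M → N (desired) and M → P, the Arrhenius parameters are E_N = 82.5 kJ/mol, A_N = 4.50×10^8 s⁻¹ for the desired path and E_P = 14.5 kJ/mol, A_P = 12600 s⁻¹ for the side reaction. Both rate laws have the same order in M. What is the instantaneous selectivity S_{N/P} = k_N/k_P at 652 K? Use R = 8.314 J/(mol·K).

With equal orders, S_{N/P} = k_N/k_P = (A_N/A_P)·exp[(E_P−E_N)/(RT)].
(E_P−E_N)/(RT) = (14.5−82.5)×10³/(8.314×652) = -68000/5421 = -12.54.
k_N/k_P = (4.50×10^8/12600)·exp(-12.54) = 35714 × 3.565×10^-6 = 0.127.

0.127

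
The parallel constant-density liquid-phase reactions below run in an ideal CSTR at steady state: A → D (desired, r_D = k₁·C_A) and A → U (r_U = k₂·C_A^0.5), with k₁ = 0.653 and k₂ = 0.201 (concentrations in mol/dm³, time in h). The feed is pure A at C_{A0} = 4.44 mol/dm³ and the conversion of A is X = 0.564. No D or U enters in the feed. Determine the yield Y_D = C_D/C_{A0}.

0.462

Exit C_A = C_{A0}(1−X) = 4.44×0.436 = 1.936 mol/dm³.
A CSTR operates uniformly at the exit composition, giving r_D = 1.264 and r_U = 0.2797 (each k·C_A^n at C_A = 1.936).
Fraction of consumed A going to D: r_D/(r_D+r_U) = 0.8188.
C_D = 0.8188·C_{A0}·X = 0.8188×4.44×0.564 = 2.05 mol/dm³; Y_D = C_D/C_{A0} = 0.462.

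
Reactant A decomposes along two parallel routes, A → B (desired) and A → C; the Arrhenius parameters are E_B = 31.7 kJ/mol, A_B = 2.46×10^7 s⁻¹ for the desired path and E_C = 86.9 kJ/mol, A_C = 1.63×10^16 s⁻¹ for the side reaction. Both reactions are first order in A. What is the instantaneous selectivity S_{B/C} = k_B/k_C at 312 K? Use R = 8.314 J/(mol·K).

2.63

With equal orders, S_{B/C} = k_B/k_C = (A_B/A_C)·exp[(E_C−E_B)/(RT)].
(E_C−E_B)/(RT) = (86.9−31.7)×10³/(8.314×312) = 55200/2594 = 21.28.
k_B/k_C = (2.46×10^7/1.63×10^16)·exp(21.28) = 1.509×10^-9 × 1.745×10^9 = 2.63.
Since E_B < E_C, lowering the temperature improves selectivity toward B.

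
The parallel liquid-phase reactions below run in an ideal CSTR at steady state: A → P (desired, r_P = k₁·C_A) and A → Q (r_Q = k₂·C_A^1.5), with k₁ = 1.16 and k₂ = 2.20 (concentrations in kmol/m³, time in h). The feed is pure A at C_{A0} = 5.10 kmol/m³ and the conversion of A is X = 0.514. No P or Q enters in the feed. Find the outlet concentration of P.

0.658 kmol/m³

Exit C_A = C_{A0}(1−X) = 5.10×0.486 = 2.479 kmol/m³.
In a CSTR the entire volume is at exit conditions, so r_P = 1.16×2.479 = 2.875 and r_Q = 2.20×2.479^1.5 = 8.585.
Fraction of consumed A going to P: r_P/(r_P+r_Q) = 0.2509.
C_P = 0.2509·C_{A0}·X = 0.2509×5.10×0.514 = 0.658 kmol/m³.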